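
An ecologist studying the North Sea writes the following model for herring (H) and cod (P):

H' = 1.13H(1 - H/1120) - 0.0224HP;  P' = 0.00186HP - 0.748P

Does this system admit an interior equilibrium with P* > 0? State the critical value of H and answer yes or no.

Threshold H = 402; K > 402, so yes, the predator persists.

The predator equation gives dP/dt > 0 only when H > 0.748/0.00186 = 402.
Without the predator, H → K = 1120. Since 1120 > 402, the predator can invade and persist.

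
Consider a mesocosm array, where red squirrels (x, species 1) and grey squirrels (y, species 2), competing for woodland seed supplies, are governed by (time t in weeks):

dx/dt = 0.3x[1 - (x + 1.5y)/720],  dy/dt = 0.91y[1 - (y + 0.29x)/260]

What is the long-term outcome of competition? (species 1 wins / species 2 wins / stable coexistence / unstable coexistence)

stable coexistence

Compare the nullcline intercepts: K1/α12 = 720/1.5 = 480 > K2 = 260; K2/α21 = 260/0.29 = 897 > K1 = 720.
Since both inequalities hold, each species can invade when rare, so the interior equilibrium is stable.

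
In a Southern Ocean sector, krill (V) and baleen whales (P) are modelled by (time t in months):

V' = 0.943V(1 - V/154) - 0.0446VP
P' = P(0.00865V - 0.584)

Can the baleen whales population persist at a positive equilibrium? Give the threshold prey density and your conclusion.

Threshold V = 67.5; K > 67.5, so yes, the predator persists.

The predator equation gives dP/dt > 0 only when V > 0.584/0.00865 = 67.5.
Without the predator, V → K = 154. Since 154 > 67.5, the predator can invade and persist.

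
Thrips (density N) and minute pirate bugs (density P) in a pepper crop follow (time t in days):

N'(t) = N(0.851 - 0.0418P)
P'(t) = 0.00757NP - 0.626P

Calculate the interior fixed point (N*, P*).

N* ≈ 82.7, P* ≈ 20.4

Set dP/dt = 0 with P > 0: 0.00757N - 0.626 = 0, so N* = 0.626/0.00757 = 82.7.
Set dN/dt = 0 with N > 0: 0.851 - 0.0418P = 0, so P* = 0.851/0.0418 = 20.4.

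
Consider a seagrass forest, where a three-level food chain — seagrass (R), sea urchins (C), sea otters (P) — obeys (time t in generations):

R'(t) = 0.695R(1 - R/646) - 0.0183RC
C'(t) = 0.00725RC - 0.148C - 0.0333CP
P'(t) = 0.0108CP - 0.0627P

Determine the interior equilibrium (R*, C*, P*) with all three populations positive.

R* ≈ 547, C* ≈ 5.81, P* ≈ 115

From dP/dt = 0: 0.0108C* = 0.0627, so C* = 5.81.
From dR/dt = 0: 0.695(1 - R*/646) = 0.0183·5.81, giving R* = 646·(1 - 0.153) = 547.
From dC/dt = 0: 0.00725·547 - 0.148 = 0.0333P*, so P* = 3.82/0.0333 = 115.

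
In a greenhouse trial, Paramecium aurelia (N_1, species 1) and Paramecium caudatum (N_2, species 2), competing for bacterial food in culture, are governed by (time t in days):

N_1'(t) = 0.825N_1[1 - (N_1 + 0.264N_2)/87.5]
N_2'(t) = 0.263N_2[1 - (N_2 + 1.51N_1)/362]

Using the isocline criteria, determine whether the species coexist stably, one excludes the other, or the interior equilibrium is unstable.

species 2 excludes species 1

Compare the nullcline intercepts: K1/α12 = 87.5/0.264 = 331 < K2 = 362; K2/α21 = 362/1.51 = 240 > K1 = 87.5.
Since the inequalities point opposite ways, species 2 can invade but species 1 cannot.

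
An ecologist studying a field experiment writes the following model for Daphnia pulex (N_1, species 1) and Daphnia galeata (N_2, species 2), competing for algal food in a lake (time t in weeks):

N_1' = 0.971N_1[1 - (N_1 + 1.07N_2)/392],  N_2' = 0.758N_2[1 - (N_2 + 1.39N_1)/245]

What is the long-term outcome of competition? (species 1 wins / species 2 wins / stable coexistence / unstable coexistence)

Compare the nullcline intercepts: K1/α12 = 392/1.07 = 366 > K2 = 245; K2/α21 = 245/1.39 = 176 < K1 = 392.
Since the inequalities point opposite ways, species 1 can invade but species 2 cannot.

species 1 excludes species 2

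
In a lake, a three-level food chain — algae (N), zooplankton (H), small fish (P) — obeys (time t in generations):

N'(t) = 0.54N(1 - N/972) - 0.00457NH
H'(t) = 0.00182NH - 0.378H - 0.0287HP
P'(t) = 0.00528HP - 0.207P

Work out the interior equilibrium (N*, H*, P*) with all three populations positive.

N* ≈ 650, H* ≈ 39.2, P* ≈ 28

From dP/dt = 0: 0.00528H* = 0.207, so H* = 39.2.
From dN/dt = 0: 0.54(1 - N*/972) = 0.00457·39.2, giving N* = 972·(1 - 0.332) = 650.
From dH/dt = 0: 0.00182·650 - 0.378 = 0.0287P*, so P* = 0.804/0.0287 = 28.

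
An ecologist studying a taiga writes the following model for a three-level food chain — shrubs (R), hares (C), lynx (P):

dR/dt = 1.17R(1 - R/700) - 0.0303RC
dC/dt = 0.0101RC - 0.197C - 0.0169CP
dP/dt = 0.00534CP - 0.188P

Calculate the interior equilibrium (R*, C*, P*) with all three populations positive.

From dP/dt = 0: 0.00534C* = 0.188, so C* = 35.2.
From dR/dt = 0: 1.17(1 - R*/700) = 0.0303·35.2, giving R* = 700·(1 - 0.912) = 61.8.
From dC/dt = 0: 0.0101·61.8 - 0.197 = 0.0169P*, so P* = 0.427/0.0169 = 25.3.

R* ≈ 61.8, C* ≈ 35.2, P* ≈ 25.3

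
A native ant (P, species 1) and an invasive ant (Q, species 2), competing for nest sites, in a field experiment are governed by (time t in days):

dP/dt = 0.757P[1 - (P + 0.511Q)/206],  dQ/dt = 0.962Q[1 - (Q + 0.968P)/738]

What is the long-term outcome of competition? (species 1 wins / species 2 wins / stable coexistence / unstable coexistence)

species 2 excludes species 1

Compare the nullcline intercepts: K1/α12 = 206/0.511 = 403 < K2 = 738; K2/α21 = 738/0.968 = 762 > K1 = 206.
Since the inequalities point opposite ways, species 2 can invade but species 1 cannot.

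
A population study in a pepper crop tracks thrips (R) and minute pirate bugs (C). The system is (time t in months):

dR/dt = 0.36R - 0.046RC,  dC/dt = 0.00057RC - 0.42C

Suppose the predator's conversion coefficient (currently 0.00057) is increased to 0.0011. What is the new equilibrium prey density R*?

R* ≈ 382

At the interior fixed point, setting dC/dt = 0 with C > 0 fixes R* = (predator death rate)/(RC coefficient) — independent of the other coefficients.
With the change, R* = 0.42/0.0011 = 382; it falls from 737.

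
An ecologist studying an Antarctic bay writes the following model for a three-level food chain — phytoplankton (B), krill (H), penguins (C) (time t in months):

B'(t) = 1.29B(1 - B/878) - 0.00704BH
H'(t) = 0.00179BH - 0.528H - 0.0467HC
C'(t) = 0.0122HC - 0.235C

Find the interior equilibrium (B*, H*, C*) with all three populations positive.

From dC/dt = 0: 0.0122H* = 0.235, so H* = 19.3.
From dB/dt = 0: 1.29(1 - B*/878) = 0.00704·19.3, giving B* = 878·(1 - 0.105) = 786.
From dH/dt = 0: 0.00179·786 - 0.528 = 0.0467C*, so C* = 0.878/0.0467 = 18.8.

B* ≈ 786, H* ≈ 19.3, C* ≈ 18.8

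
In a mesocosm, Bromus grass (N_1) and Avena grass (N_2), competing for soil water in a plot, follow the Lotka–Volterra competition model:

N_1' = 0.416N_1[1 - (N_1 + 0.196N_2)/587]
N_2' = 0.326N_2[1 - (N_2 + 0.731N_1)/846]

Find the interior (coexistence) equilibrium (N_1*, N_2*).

N_1* ≈ 492, N_2* ≈ 487

Setting both brackets to zero gives the nullclines N_1 + 0.196N_2 = 587 and 0.731N_1 + N_2 = 846.
Substituting N_2 = 846 - 0.731N_1 into the first: N_1(1 - 0.196·0.731) = 587 - 0.196·846.
So N_1* = 421/0.857 = 492, and then N_2* = 846 - 0.731·492 = 487.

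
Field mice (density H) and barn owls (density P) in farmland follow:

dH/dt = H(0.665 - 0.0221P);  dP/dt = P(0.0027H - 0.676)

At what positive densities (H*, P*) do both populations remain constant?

Set dP/dt = 0 with P > 0: 0.0027H - 0.676 = 0, so H* = 0.676/0.0027 = 250.
Set dH/dt = 0 with H > 0: 0.665 - 0.0221P = 0, so P* = 0.665/0.0221 = 30.1.

H* ≈ 250, P* ≈ 30.1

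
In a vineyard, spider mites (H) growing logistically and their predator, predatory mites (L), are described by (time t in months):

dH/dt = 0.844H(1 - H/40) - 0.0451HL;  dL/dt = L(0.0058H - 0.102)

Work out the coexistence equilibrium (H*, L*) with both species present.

From dL/dt = 0 with L > 0: 0.0058H* = 0.102, so H* = 17.6.
Substitute into dH/dt = 0: 0.844(1 - 17.6/40) = 0.0451L*.
The bracket is 0.56, giving L* = 0.473/0.0451 = 10.5.

H* ≈ 17.6, L* ≈ 10.5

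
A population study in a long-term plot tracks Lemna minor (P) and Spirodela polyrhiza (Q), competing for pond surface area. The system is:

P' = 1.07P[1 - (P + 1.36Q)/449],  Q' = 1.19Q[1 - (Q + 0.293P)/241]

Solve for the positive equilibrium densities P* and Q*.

P* ≈ 202, Q* ≈ 182

Setting both brackets to zero gives the nullclines P + 1.36Q = 449 and 0.293P + Q = 241.
Substituting Q = 241 - 0.293P into the first: P(1 - 1.36·0.293) = 449 - 1.36·241.
So P* = 121/0.602 = 202, and then Q* = 241 - 0.293·202 = 182.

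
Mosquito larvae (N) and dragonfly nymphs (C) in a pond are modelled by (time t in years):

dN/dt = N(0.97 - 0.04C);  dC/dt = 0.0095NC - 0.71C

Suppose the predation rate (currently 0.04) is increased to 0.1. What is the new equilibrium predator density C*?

At the interior fixed point, setting dN/dt = 0 with N > 0 fixes C* = (prey growth rate)/(NC coefficient) — independent of the other coefficients.
With the change, C* = 0.97/0.1 = 9.7; it falls from 24.2.

C* ≈ 9.7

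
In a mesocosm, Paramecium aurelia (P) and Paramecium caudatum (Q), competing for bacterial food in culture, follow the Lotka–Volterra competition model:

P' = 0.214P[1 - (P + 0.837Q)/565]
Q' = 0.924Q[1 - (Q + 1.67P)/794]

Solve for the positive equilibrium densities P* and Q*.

Setting both brackets to zero gives the nullclines P + 0.837Q = 565 and 1.67P + Q = 794.
Substituting Q = 794 - 1.67P into the first: P(1 - 0.837·1.67) = 565 - 0.837·794.
So P* = -99.6/-0.398 = 250, and then Q* = 794 - 1.67·250 = 376.

P* ≈ 250, Q* ≈ 376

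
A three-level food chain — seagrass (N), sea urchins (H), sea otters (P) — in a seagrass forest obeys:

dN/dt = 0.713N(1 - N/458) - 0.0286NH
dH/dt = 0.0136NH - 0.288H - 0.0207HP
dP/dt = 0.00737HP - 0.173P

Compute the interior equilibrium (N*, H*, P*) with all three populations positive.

N* ≈ 26.8, H* ≈ 23.5, P* ≈ 3.67

From dP/dt = 0: 0.00737H* = 0.173, so H* = 23.5.
From dN/dt = 0: 0.713(1 - N*/458) = 0.0286·23.5, giving N* = 458·(1 - 0.942) = 26.8.
From dH/dt = 0: 0.0136·26.8 - 0.288 = 0.0207P*, so P* = 0.0759/0.0207 = 3.67.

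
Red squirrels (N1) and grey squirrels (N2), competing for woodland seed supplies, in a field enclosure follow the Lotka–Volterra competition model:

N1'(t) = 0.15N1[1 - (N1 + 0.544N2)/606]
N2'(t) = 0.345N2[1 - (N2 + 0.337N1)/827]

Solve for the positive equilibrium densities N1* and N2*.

N1* ≈ 191, N2* ≈ 763

Setting both brackets to zero gives the nullclines N1 + 0.544N2 = 606 and 0.337N1 + N2 = 827.
Substituting N2 = 827 - 0.337N1 into the first: N1(1 - 0.544·0.337) = 606 - 0.544·827.
So N1* = 156/0.817 = 191, and then N2* = 827 - 0.337·191 = 763.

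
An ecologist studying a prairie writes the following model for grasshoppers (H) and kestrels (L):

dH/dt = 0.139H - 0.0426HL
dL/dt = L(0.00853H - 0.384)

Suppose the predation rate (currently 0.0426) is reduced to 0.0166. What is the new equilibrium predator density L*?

L* ≈ 8.37

At the interior fixed point, setting dH/dt = 0 with H > 0 fixes L* = (prey growth rate)/(HL coefficient) — independent of the other coefficients.
With the change, L* = 0.139/0.0166 = 8.37; it rises from 3.26.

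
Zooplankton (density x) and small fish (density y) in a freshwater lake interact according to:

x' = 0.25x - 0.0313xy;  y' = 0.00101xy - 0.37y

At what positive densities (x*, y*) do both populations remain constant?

Set dy/dt = 0 with y > 0: 0.00101x - 0.37 = 0, so x* = 0.37/0.00101 = 366.
Set dx/dt = 0 with x > 0: 0.25 - 0.0313y = 0, so y* = 0.25/0.0313 = 7.99.

x* ≈ 366, y* ≈ 7.99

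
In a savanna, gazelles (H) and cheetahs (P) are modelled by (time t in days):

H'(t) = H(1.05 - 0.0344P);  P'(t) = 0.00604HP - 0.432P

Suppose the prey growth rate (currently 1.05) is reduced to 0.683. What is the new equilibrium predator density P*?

P* ≈ 19.9

At the interior fixed point, setting dH/dt = 0 with H > 0 fixes P* = (prey growth rate)/(HP coefficient) — independent of the other coefficients.
With the change, P* = 0.683/0.0344 = 19.9; it falls from 30.5.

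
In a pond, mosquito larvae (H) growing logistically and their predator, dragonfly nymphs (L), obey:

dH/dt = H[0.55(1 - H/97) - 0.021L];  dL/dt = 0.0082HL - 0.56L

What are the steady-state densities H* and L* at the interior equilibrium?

H* ≈ 68.3, L* ≈ 7.75

From dL/dt = 0 with L > 0: 0.0082H* = 0.56, so H* = 68.3.
Substitute into dH/dt = 0: 0.55(1 - 68.3/97) = 0.021L*.
The bracket is 0.296, giving L* = 0.163/0.021 = 7.75.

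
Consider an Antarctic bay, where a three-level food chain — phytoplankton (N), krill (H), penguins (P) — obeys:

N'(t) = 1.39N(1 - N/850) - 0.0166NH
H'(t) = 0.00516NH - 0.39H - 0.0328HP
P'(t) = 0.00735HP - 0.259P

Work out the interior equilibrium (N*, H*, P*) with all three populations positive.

N* ≈ 492, H* ≈ 35.2, P* ≈ 65.6

From dP/dt = 0: 0.00735H* = 0.259, so H* = 35.2.
From dN/dt = 0: 1.39(1 - N*/850) = 0.0166·35.2, giving N* = 850·(1 - 0.421) = 492.
From dH/dt = 0: 0.00516·492 - 0.39 = 0.0328P*, so P* = 2.15/0.0328 = 65.6.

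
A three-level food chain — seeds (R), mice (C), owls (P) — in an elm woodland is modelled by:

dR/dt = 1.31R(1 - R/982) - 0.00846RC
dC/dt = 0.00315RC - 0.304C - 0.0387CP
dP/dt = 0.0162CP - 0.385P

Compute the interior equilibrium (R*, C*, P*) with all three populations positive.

From dP/dt = 0: 0.0162C* = 0.385, so C* = 23.8.
From dR/dt = 0: 1.31(1 - R*/982) = 0.00846·23.8, giving R* = 982·(1 - 0.153) = 831.
From dC/dt = 0: 0.00315·831 - 0.304 = 0.0387P*, so P* = 2.31/0.0387 = 59.8.

R* ≈ 831, C* ≈ 23.8, P* ≈ 59.8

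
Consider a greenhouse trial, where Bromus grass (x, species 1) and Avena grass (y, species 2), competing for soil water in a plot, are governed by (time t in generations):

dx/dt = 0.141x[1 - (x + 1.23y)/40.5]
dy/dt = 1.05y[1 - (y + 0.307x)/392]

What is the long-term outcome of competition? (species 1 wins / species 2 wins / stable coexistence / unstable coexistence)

Compare the nullcline intercepts: K1/α12 = 40.5/1.23 = 32.9 < K2 = 392; K2/α21 = 392/0.307 = 1280 > K1 = 40.5.
Since the inequalities point opposite ways, species 2 can invade but species 1 cannot.

species 2 excludes species 1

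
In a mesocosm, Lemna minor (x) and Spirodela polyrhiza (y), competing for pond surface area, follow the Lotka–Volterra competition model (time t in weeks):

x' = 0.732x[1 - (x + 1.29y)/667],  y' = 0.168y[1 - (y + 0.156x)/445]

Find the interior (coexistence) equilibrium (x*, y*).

x* ≈ 116, y* ≈ 427

Setting both brackets to zero gives the nullclines x + 1.29y = 667 and 0.156x + y = 445.
Substituting y = 445 - 0.156x into the first: x(1 - 1.29·0.156) = 667 - 1.29·445.
So x* = 92.9/0.799 = 116, and then y* = 445 - 0.156·116 = 427.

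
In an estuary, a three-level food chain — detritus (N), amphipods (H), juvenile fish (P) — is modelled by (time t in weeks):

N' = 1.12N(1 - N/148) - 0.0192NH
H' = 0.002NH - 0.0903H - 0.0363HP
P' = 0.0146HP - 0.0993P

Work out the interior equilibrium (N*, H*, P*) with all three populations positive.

From dP/dt = 0: 0.0146H* = 0.0993, so H* = 6.8.
From dN/dt = 0: 1.12(1 - N*/148) = 0.0192·6.8, giving N* = 148·(1 - 0.117) = 131.
From dH/dt = 0: 0.002·131 - 0.0903 = 0.0363P*, so P* = 0.171/0.0363 = 4.72.

N* ≈ 131, H* ≈ 6.8, P* ≈ 4.72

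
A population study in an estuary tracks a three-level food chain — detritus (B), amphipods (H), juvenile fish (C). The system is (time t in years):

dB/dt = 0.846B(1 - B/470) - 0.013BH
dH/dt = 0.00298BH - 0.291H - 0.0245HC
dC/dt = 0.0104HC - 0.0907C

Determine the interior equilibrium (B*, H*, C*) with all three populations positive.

B* ≈ 407, H* ≈ 8.72, C* ≈ 37.6

From dC/dt = 0: 0.0104H* = 0.0907, so H* = 8.72.
From dB/dt = 0: 0.846(1 - B*/470) = 0.013·8.72, giving B* = 470·(1 - 0.134) = 407.
From dH/dt = 0: 0.00298·407 - 0.291 = 0.0245C*, so C* = 0.922/0.0245 = 37.6.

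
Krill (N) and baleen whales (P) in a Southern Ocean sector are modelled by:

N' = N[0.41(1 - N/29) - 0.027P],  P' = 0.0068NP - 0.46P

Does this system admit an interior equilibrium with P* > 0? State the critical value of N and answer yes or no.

The predator equation gives dP/dt > 0 only when N > 0.46/0.0068 = 67.6.
Without the predator, N → K = 29. Since 29 < 67.6, the predator cannot invade.

Threshold N = 67.6; K < 67.6, so no, the predator goes extinct.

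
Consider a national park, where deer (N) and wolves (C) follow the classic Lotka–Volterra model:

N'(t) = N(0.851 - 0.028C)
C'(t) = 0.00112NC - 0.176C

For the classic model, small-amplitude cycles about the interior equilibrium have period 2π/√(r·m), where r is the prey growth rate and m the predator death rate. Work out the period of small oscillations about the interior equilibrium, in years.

T ≈ 16.2 years

Here r = 0.851 and m = 0.176, so r·m = 0.15.
ω = √0.15 = 0.387 per year, hence T = 2π/ω ≈ 16.2 years.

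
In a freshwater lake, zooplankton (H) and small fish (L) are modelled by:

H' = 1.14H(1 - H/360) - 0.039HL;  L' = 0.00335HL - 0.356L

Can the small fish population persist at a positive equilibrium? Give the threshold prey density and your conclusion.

The predator equation gives dL/dt > 0 only when H > 0.356/0.00335 = 106.
Without the predator, H → K = 360. Since 360 > 106, the predator can invade and persist.

Threshold H = 106; K > 106, so yes, the predator persists.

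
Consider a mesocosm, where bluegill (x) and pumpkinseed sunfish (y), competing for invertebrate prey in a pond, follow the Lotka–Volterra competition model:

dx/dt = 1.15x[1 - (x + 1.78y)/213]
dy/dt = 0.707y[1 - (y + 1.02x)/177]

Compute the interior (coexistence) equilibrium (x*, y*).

x* ≈ 125, y* ≈ 49.4

Setting both brackets to zero gives the nullclines x + 1.78y = 213 and 1.02x + y = 177.
Substituting y = 177 - 1.02x into the first: x(1 - 1.78·1.02) = 213 - 1.78·177.
So x* = -102/-0.816 = 125, and then y* = 177 - 1.02·125 = 49.4.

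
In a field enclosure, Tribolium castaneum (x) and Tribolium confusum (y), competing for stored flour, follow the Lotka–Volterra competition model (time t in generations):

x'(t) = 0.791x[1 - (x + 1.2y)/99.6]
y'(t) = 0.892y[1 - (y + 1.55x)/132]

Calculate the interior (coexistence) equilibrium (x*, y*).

x* ≈ 68.4, y* ≈ 26

Setting both brackets to zero gives the nullclines x + 1.2y = 99.6 and 1.55x + y = 132.
Substituting y = 132 - 1.55x into the first: x(1 - 1.2·1.55) = 99.6 - 1.2·132.
So x* = -58.8/-0.86 = 68.4, and then y* = 132 - 1.55·68.4 = 26.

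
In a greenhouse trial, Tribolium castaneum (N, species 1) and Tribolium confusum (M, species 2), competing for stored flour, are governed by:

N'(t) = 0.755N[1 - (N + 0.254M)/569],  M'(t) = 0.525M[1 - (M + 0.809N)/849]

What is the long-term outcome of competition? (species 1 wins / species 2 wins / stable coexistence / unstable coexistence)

stable coexistence

Compare the nullcline intercepts: K1/α12 = 569/0.254 = 2240 > K2 = 849; K2/α21 = 849/0.809 = 1050 > K1 = 569.
Since both inequalities hold, each species can invade when rare, so the interior equilibrium is stable.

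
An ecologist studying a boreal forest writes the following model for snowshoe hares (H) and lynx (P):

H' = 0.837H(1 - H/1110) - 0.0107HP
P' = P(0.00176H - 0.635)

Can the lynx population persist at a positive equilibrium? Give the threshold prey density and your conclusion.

Threshold H = 361; K > 361, so yes, the predator persists.

The predator equation gives dP/dt > 0 only when H > 0.635/0.00176 = 361.
Without the predator, H → K = 1110. Since 1110 > 361, the predator can invade and persist.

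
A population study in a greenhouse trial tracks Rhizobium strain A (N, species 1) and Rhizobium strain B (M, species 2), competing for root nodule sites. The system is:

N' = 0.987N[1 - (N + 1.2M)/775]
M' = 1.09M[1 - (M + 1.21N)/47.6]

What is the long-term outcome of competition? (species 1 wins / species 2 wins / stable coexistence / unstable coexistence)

species 1 excludes species 2

Compare the nullcline intercepts: K1/α12 = 775/1.2 = 646 > K2 = 47.6; K2/α21 = 47.6/1.21 = 39.3 < K1 = 775.
Since the inequalities point opposite ways, species 1 can invade but species 2 cannot.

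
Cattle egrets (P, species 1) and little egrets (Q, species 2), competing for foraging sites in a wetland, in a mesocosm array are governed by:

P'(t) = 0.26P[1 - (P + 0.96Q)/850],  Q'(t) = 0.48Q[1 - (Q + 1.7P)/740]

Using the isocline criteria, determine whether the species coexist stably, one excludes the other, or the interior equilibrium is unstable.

species 1 excludes species 2

Compare the nullcline intercepts: K1/α12 = 850/0.96 = 885 > K2 = 740; K2/α21 = 740/1.7 = 435 < K1 = 850.
Since the inequalities point opposite ways, species 1 can invade but species 2 cannot.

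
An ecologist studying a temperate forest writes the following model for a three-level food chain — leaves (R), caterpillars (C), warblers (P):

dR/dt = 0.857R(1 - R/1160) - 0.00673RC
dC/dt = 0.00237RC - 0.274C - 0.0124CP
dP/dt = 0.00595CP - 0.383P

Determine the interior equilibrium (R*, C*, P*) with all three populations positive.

R* ≈ 574, C* ≈ 64.4, P* ≈ 87.5

From dP/dt = 0: 0.00595C* = 0.383, so C* = 64.4.
From dR/dt = 0: 0.857(1 - R*/1160) = 0.00673·64.4, giving R* = 1160·(1 - 0.505) = 574.
From dC/dt = 0: 0.00237·574 - 0.274 = 0.0124P*, so P* = 1.09/0.0124 = 87.5.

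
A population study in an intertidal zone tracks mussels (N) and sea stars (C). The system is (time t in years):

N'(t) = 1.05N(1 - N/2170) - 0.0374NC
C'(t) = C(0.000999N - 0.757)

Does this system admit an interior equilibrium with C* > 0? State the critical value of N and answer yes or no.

Threshold N = 758; K > 758, so yes, the predator persists.

The predator equation gives dC/dt > 0 only when N > 0.757/0.000999 = 758.
Without the predator, N → K = 2170. Since 2170 > 758, the predator can invade and persist.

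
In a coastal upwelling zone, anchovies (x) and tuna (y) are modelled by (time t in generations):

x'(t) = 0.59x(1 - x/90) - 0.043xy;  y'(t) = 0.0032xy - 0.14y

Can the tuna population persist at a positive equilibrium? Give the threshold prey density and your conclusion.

The predator equation gives dy/dt > 0 only when x > 0.14/0.0032 = 43.8.
Without the predator, x → K = 90. Since 90 > 43.8, the predator can invade and persist.

Threshold x = 43.8; K > 43.8, so yes, the predator persists.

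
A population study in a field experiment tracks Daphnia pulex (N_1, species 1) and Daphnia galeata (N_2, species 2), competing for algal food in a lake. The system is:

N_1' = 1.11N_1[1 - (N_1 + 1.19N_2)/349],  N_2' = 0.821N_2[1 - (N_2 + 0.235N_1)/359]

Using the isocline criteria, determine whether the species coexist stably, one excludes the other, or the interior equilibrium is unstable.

species 2 excludes species 1

Compare the nullcline intercepts: K1/α12 = 349/1.19 = 293 < K2 = 359; K2/α21 = 359/0.235 = 1530 > K1 = 349.
Since the inequalities point opposite ways, species 2 can invade but species 1 cannot.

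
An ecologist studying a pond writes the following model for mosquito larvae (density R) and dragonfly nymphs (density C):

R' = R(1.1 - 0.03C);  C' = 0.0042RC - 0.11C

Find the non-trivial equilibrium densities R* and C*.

Set dC/dt = 0 with C > 0: 0.0042R - 0.11 = 0, so R* = 0.11/0.0042 = 26.2.
Set dR/dt = 0 with R > 0: 1.1 - 0.03C = 0, so C* = 1.1/0.03 = 36.7.

R* ≈ 26.2, C* ≈ 36.7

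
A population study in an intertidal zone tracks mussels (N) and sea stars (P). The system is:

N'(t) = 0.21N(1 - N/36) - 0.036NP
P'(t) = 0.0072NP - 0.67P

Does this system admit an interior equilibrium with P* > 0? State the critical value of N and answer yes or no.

Threshold N = 93.1; K < 93.1, so no, the predator goes extinct.

The predator equation gives dP/dt > 0 only when N > 0.67/0.0072 = 93.1.
Without the predator, N → K = 36. Since 36 < 93.1, the predator cannot invade.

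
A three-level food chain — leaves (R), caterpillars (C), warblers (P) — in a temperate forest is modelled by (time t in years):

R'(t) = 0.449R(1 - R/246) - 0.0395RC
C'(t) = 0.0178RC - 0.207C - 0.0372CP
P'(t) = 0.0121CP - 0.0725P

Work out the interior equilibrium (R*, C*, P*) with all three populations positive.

R* ≈ 116, C* ≈ 5.99, P* ≈ 50.1

From dP/dt = 0: 0.0121C* = 0.0725, so C* = 5.99.
From dR/dt = 0: 0.449(1 - R*/246) = 0.0395·5.99, giving R* = 246·(1 - 0.527) = 116.
From dC/dt = 0: 0.0178·116 - 0.207 = 0.0372P*, so P* = 1.86/0.0372 = 50.1.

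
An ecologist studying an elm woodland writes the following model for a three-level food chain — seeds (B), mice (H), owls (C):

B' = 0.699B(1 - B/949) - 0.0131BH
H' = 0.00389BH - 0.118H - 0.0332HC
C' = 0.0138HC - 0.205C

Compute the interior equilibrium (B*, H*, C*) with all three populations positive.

B* ≈ 685, H* ≈ 14.9, C* ≈ 76.7

From dC/dt = 0: 0.0138H* = 0.205, so H* = 14.9.
From dB/dt = 0: 0.699(1 - B*/949) = 0.0131·14.9, giving B* = 949·(1 - 0.278) = 685.
From dH/dt = 0: 0.00389·685 - 0.118 = 0.0332C*, so C* = 2.55/0.0332 = 76.7.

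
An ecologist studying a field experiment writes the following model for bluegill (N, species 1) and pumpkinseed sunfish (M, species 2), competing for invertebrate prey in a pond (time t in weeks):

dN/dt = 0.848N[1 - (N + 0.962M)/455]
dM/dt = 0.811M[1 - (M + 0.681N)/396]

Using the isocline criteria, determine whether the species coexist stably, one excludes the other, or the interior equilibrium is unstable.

stable coexistence

Compare the nullcline intercepts: K1/α12 = 455/0.962 = 473 > K2 = 396; K2/α21 = 396/0.681 = 581 > K1 = 455.
Since both inequalities hold, each species can invade when rare, so the interior equilibrium is stable.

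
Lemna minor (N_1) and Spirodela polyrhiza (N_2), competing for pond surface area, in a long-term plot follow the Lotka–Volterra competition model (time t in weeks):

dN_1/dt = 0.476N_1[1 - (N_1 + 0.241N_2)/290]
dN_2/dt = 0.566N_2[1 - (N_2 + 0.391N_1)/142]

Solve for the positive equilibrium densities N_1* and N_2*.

Setting both brackets to zero gives the nullclines N_1 + 0.241N_2 = 290 and 0.391N_1 + N_2 = 142.
Substituting N_2 = 142 - 0.391N_1 into the first: N_1(1 - 0.241·0.391) = 290 - 0.241·142.
So N_1* = 256/0.906 = 282, and then N_2* = 142 - 0.391·282 = 31.6.

N_1* ≈ 282, N_2* ≈ 31.6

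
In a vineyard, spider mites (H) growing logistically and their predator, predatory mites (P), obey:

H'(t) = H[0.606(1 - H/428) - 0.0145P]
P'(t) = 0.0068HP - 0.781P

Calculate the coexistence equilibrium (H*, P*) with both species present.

From dP/dt = 0 with P > 0: 0.0068H* = 0.781, so H* = 115.
Substitute into dH/dt = 0: 0.606(1 - 115/428) = 0.0145P*.
The bracket is 0.732, giving P* = 0.443/0.0145 = 30.6.

H* ≈ 115, P* ≈ 30.6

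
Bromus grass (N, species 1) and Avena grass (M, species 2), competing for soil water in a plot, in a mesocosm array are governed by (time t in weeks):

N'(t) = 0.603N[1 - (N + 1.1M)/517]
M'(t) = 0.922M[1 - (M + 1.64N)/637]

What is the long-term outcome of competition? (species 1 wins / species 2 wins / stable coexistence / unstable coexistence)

Compare the nullcline intercepts: K1/α12 = 517/1.1 = 470 < K2 = 637; K2/α21 = 637/1.64 = 388 < K1 = 517.
Since both are reversed, neither can invade when rare; the interior point is a saddle.

unstable coexistence (outcome depends on initial conditions)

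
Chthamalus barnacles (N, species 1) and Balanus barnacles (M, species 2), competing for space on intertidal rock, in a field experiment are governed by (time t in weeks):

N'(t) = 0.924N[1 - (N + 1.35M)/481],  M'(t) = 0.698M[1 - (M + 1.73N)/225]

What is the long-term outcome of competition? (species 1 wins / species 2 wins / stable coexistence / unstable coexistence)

species 1 excludes species 2

Compare the nullcline intercepts: K1/α12 = 481/1.35 = 356 > K2 = 225; K2/α21 = 225/1.73 = 130 < K1 = 481.
Since the inequalities point opposite ways, species 1 can invade but species 2 cannot.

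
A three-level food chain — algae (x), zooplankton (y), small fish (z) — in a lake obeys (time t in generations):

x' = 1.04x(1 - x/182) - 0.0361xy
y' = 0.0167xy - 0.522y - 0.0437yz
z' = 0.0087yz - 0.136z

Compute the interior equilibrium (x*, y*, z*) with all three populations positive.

x* ≈ 83.2, y* ≈ 15.6, z* ≈ 19.9

From dz/dt = 0: 0.0087y* = 0.136, so y* = 15.6.
From dx/dt = 0: 1.04(1 - x*/182) = 0.0361·15.6, giving x* = 182·(1 - 0.543) = 83.2.
From dy/dt = 0: 0.0167·83.2 - 0.522 = 0.0437z*, so z* = 0.868/0.0437 = 19.9.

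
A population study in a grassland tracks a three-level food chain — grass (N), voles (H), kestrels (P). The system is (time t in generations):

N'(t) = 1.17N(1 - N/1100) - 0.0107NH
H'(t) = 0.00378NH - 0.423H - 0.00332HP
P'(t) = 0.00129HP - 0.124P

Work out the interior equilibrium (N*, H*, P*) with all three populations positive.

N* ≈ 133, H* ≈ 96.1, P* ≈ 24

From dP/dt = 0: 0.00129H* = 0.124, so H* = 96.1.
From dN/dt = 0: 1.17(1 - N*/1100) = 0.0107·96.1, giving N* = 1100·(1 - 0.879) = 133.
From dH/dt = 0: 0.00378·133 - 0.423 = 0.00332P*, so P* = 0.0798/0.00332 = 24.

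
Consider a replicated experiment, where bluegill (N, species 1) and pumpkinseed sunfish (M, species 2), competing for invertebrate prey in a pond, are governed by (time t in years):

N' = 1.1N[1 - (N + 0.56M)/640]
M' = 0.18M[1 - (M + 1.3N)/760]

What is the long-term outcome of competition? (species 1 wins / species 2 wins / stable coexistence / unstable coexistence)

Compare the nullcline intercepts: K1/α12 = 640/0.56 = 1140 > K2 = 760; K2/α21 = 760/1.3 = 585 < K1 = 640.
Since the inequalities point opposite ways, species 1 can invade but species 2 cannot.

species 1 excludes species 2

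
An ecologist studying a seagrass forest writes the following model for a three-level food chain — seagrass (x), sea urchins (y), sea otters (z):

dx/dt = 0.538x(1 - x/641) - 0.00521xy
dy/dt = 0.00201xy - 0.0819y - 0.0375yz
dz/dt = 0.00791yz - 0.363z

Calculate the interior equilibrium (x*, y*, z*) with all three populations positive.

From dz/dt = 0: 0.00791y* = 0.363, so y* = 45.9.
From dx/dt = 0: 0.538(1 - x*/641) = 0.00521·45.9, giving x* = 641·(1 - 0.444) = 356.
From dy/dt = 0: 0.00201·356 - 0.0819 = 0.0375z*, so z* = 0.634/0.0375 = 16.9.

x* ≈ 356, y* ≈ 45.9, z* ≈ 16.9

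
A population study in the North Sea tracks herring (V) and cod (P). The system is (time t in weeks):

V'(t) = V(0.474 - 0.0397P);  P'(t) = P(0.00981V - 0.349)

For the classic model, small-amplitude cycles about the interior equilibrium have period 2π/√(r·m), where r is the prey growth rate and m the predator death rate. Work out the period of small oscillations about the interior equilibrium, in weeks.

T ≈ 15.4 weeks

Here r = 0.474 and m = 0.349, so r·m = 0.165.
ω = √0.165 = 0.407 per week, hence T = 2π/ω ≈ 15.4 weeks.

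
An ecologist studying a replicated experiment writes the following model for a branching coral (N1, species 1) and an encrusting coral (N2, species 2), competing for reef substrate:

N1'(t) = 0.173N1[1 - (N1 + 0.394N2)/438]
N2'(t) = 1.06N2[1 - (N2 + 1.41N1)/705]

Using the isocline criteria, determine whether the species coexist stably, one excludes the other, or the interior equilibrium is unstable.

stable coexistence

Compare the nullcline intercepts: K1/α12 = 438/0.394 = 1110 > K2 = 705; K2/α21 = 705/1.41 = 500 > K1 = 438.
Since both inequalities hold, each species can invade when rare, so the interior equilibrium is stable.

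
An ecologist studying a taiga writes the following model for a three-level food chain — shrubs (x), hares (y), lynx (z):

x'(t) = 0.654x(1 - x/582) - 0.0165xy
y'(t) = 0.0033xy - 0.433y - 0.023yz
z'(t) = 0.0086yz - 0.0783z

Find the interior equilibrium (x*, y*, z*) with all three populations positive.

x* ≈ 448, y* ≈ 9.1, z* ≈ 45.5

From dz/dt = 0: 0.0086y* = 0.0783, so y* = 9.1.
From dx/dt = 0: 0.654(1 - x*/582) = 0.0165·9.1, giving x* = 582·(1 - 0.23) = 448.
From dy/dt = 0: 0.0033·448 - 0.433 = 0.023z*, so z* = 1.05/0.023 = 45.5.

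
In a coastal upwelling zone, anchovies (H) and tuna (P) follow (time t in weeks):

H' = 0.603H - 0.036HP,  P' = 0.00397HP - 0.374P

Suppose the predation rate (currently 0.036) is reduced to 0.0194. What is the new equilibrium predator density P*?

At the interior fixed point, setting dH/dt = 0 with H > 0 fixes P* = (prey growth rate)/(HP coefficient) — independent of the other coefficients.
With the change, P* = 0.603/0.0194 = 31.1; it rises from 16.8.

P* ≈ 31.1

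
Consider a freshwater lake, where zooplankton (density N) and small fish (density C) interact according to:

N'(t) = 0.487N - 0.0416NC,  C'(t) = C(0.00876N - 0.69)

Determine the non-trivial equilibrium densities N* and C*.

N* ≈ 78.8, C* ≈ 11.7

Set dC/dt = 0 with C > 0: 0.00876N - 0.69 = 0, so N* = 0.69/0.00876 = 78.8.
Set dN/dt = 0 with N > 0: 0.487 - 0.0416C = 0, so C* = 0.487/0.0416 = 11.7.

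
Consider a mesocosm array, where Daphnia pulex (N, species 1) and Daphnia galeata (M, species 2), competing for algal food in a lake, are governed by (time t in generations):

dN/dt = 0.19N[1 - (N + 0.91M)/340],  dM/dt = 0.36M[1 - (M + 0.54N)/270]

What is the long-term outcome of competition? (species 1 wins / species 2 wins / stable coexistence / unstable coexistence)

stable coexistence

Compare the nullcline intercepts: K1/α12 = 340/0.91 = 374 > K2 = 270; K2/α21 = 270/0.54 = 500 > K1 = 340.
Since both inequalities hold, each species can invade when rare, so the interior equilibrium is stable.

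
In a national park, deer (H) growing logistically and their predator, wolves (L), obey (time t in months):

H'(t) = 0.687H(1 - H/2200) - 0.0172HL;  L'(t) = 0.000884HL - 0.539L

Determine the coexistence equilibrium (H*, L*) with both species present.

H* ≈ 610, L* ≈ 28.9

From dL/dt = 0 with L > 0: 0.000884H* = 0.539, so H* = 610.
Substitute into dH/dt = 0: 0.687(1 - 610/2200) = 0.0172L*.
The bracket is 0.723, giving L* = 0.497/0.0172 = 28.9.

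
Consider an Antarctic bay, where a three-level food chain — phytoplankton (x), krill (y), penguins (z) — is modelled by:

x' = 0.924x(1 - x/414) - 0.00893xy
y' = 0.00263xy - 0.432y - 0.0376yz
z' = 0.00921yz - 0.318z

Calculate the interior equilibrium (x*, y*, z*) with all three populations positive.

x* ≈ 276, y* ≈ 34.5, z* ≈ 7.81

From dz/dt = 0: 0.00921y* = 0.318, so y* = 34.5.
From dx/dt = 0: 0.924(1 - x*/414) = 0.00893·34.5, giving x* = 414·(1 - 0.334) = 276.
From dy/dt = 0: 0.00263·276 - 0.432 = 0.0376z*, so z* = 0.293/0.0376 = 7.81.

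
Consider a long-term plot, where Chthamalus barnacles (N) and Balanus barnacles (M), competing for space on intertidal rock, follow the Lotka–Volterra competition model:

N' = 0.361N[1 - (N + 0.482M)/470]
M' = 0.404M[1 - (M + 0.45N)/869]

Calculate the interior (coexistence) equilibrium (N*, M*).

Setting both brackets to zero gives the nullclines N + 0.482M = 470 and 0.45N + M = 869.
Substituting M = 869 - 0.45N into the first: N(1 - 0.482·0.45) = 470 - 0.482·869.
So N* = 51.1/0.783 = 65.3, and then M* = 869 - 0.45·65.3 = 840.

N* ≈ 65.3, M* ≈ 840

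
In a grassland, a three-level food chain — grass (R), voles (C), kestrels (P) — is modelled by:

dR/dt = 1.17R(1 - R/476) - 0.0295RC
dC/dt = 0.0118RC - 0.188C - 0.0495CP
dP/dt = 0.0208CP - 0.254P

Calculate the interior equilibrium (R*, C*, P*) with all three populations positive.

R* ≈ 329, C* ≈ 12.2, P* ≈ 74.7

From dP/dt = 0: 0.0208C* = 0.254, so C* = 12.2.
From dR/dt = 0: 1.17(1 - R*/476) = 0.0295·12.2, giving R* = 476·(1 - 0.308) = 329.
From dC/dt = 0: 0.0118·329 - 0.188 = 0.0495P*, so P* = 3.7/0.0495 = 74.7.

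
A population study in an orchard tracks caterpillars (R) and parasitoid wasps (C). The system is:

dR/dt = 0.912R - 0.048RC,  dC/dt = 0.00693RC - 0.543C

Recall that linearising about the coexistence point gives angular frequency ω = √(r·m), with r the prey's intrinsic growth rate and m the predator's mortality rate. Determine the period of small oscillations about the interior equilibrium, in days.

T ≈ 8.93 days

Here r = 0.912 and m = 0.543, so r·m = 0.495.
ω = √0.495 = 0.704 per day, hence T = 2π/ω ≈ 8.93 days.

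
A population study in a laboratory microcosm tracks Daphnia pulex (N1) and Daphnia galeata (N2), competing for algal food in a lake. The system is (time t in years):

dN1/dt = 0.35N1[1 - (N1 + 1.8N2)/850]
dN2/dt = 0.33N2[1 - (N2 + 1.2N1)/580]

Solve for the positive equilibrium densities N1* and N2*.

N1* ≈ 167, N2* ≈ 379

Setting both brackets to zero gives the nullclines N1 + 1.8N2 = 850 and 1.2N1 + N2 = 580.
Substituting N2 = 580 - 1.2N1 into the first: N1(1 - 1.8·1.2) = 850 - 1.8·580.
So N1* = -194/-1.16 = 167, and then N2* = 580 - 1.2·167 = 379.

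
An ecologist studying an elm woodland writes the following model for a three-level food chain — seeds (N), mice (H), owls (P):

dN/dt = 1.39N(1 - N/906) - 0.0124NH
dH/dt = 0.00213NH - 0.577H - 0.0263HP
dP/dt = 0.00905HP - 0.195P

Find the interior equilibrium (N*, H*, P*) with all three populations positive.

N* ≈ 732, H* ≈ 21.5, P* ≈ 37.3

From dP/dt = 0: 0.00905H* = 0.195, so H* = 21.5.
From dN/dt = 0: 1.39(1 - N*/906) = 0.0124·21.5, giving N* = 906·(1 - 0.192) = 732.
From dH/dt = 0: 0.00213·732 - 0.577 = 0.0263P*, so P* = 0.982/0.0263 = 37.3.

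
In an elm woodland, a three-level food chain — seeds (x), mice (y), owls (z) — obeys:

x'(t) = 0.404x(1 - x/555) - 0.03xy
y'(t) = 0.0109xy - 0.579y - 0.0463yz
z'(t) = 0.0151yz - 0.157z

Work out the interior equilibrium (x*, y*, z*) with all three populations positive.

From dz/dt = 0: 0.0151y* = 0.157, so y* = 10.4.
From dx/dt = 0: 0.404(1 - x*/555) = 0.03·10.4, giving x* = 555·(1 - 0.772) = 126.
From dy/dt = 0: 0.0109·126 - 0.579 = 0.0463z*, so z* = 0.8/0.0463 = 17.3.

x* ≈ 126, y* ≈ 10.4, z* ≈ 17.3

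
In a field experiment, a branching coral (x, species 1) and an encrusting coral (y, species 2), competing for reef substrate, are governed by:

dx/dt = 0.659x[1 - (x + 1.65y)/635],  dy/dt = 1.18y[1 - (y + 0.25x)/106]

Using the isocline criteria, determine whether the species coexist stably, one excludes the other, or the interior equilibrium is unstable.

species 1 excludes species 2

Compare the nullcline intercepts: K1/α12 = 635/1.65 = 385 > K2 = 106; K2/α21 = 106/0.25 = 424 < K1 = 635.
Since the inequalities point opposite ways, species 1 can invade but species 2 cannot.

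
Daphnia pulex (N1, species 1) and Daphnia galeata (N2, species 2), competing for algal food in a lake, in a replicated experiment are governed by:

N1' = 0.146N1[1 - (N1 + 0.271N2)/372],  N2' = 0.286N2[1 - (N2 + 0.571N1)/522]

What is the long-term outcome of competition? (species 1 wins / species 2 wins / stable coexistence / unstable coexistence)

Compare the nullcline intercepts: K1/α12 = 372/0.271 = 1370 > K2 = 522; K2/α21 = 522/0.571 = 914 > K1 = 372.
Since both inequalities hold, each species can invade when rare, so the interior equilibrium is stable.

stable coexistence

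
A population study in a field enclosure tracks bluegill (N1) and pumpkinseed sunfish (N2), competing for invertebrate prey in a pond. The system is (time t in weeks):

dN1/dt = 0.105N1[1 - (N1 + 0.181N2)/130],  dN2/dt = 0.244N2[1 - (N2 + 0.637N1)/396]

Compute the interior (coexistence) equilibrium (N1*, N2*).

Setting both brackets to zero gives the nullclines N1 + 0.181N2 = 130 and 0.637N1 + N2 = 396.
Substituting N2 = 396 - 0.637N1 into the first: N1(1 - 0.181·0.637) = 130 - 0.181·396.
So N1* = 58.3/0.885 = 65.9, and then N2* = 396 - 0.637·65.9 = 354.

N1* ≈ 65.9, N2* ≈ 354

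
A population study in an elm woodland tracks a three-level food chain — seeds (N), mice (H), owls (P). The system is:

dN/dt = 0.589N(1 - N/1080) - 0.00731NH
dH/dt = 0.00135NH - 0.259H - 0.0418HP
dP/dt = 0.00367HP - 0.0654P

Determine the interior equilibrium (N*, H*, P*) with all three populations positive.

From dP/dt = 0: 0.00367H* = 0.0654, so H* = 17.8.
From dN/dt = 0: 0.589(1 - N*/1080) = 0.00731·17.8, giving N* = 1080·(1 - 0.221) = 841.
From dH/dt = 0: 0.00135·841 - 0.259 = 0.0418P*, so P* = 0.877/0.0418 = 21.

N* ≈ 841, H* ≈ 17.8, P* ≈ 21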